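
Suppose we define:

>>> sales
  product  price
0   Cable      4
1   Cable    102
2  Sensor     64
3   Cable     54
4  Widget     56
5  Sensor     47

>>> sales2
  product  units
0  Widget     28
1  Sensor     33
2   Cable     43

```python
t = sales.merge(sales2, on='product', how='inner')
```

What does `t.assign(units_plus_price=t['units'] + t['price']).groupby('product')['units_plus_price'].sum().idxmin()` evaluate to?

merge on 'product' (how='inner') → 6 rows:
  product  price  units
0   Cable      4     43
1   Cable    102     43
2  Sensor     64     33
3   Cable     54     43
4  Widget     56     28
5  Sensor     47     33
add column units_plus_price = t['units'] + t['price']:
  product  price  units  units_plus_price
0   Cable      4     43                47
1   Cable    102     43               145
2  Sensor     64     33                97
3   Cable     54     43                97
4  Widget     56     28                84
5  Sensor     47     33                80
group by product, sum of units_plus_price:
product
Cable     289
Sensor    177
Widget     84
Name: units_plus_price, dtype: int64
So idxmin() = Widget.

Widget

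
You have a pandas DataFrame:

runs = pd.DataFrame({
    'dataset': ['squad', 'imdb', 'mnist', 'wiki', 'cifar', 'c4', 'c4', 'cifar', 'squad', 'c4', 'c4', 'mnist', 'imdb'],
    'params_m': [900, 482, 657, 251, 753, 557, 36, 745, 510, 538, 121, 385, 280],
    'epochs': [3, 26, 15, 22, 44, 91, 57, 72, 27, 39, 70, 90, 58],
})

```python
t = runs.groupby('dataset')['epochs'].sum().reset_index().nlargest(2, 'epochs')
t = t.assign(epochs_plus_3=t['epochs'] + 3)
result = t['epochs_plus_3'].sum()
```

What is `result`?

379

group by dataset, sum of epochs:
dataset
c4       257
cifar    116
imdb      84
mnist    105
squad     30
wiki      22
Name: epochs, dtype: int64
reset_index():
  dataset  epochs
0      c4     257
1   cifar     116
2    imdb      84
3   mnist     105
4   squad      30
5    wiki      22
take 2 rows with largest epochs:
  dataset  epochs
0      c4     257
1   cifar     116
add column epochs_plus_3 = t['epochs'] + 3:
  dataset  epochs  epochs_plus_3
0      c4     257            260
1   cifar     116            119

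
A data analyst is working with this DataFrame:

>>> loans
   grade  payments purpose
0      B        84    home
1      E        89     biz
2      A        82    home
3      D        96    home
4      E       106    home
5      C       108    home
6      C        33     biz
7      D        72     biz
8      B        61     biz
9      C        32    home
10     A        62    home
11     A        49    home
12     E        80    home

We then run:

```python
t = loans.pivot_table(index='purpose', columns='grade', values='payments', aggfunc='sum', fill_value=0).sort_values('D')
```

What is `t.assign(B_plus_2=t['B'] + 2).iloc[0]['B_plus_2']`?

pivot: rows=purpose, cols=grade, sum(payments):
grade      A   B    C   D    E
purpose                       
biz        0  61   33  72   89
home     193  84  140  96  186
sort by D:
grade      A   B    C   D    E
purpose                       
biz        0  61   33  72   89
home     193  84  140  96  186
add column B_plus_2 = t['B'] + 2:
grade      A   B    C   D    E  B_plus_2
purpose                                 
biz        0  61   33  72   89        63
home     193  84  140  96  186        86
value at position 0, column 'B_plus_2' → 63

63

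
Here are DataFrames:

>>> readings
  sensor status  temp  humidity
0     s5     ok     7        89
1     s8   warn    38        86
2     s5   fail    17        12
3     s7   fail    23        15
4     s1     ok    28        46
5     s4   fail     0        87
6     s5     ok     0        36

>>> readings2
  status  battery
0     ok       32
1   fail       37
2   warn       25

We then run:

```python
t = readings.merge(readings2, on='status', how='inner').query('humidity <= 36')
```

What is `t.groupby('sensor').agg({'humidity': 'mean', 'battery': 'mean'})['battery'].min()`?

34.5

merge on 'status' (how='inner') → 7 rows:
  sensor status  temp  humidity  battery
0     s5     ok     7        89       32
1     s8   warn    38        86       25
2     s5   fail    17        12       37
3     s7   fail    23        15       37
4     s1     ok    28        46       32
5     s4   fail     0        87       37
6     s5     ok     0        36       32
filter rows where humidity <= 36:
  sensor status  temp  humidity  battery
2     s5   fail    17        12       37
3     s7   fail    23        15       37
6     s5     ok     0        36       32
group by sensor: mean(humidity), mean(battery):
        humidity  battery
sensor                   
s5          24.0     34.5
s7          15.0     37.0
Then the min of column 'battery': 34.5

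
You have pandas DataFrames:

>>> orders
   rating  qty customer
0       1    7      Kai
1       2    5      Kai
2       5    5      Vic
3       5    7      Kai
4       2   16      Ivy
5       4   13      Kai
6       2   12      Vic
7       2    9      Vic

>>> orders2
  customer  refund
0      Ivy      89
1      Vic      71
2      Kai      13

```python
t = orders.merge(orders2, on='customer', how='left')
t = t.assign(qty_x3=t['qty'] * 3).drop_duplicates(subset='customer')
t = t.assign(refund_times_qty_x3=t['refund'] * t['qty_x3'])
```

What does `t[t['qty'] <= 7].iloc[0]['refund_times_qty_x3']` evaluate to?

merge on 'customer' (how='left') → 8 rows:
   rating  qty customer  refund
0       1    7      Kai      13
1       2    5      Kai      13
2       5    5      Vic      71
3       5    7      Kai      13
4       2   16      Ivy      89
5       4   13      Kai      13
6       2   12      Vic      71
7       2    9      Vic      71
add column qty_x3 = t['qty'] * 3:
   rating  qty customer  refund  qty_x3
0       1    7      Kai      13      21
1       2    5      Kai      13      15
2       5    5      Vic      71      15
3       5    7      Kai      13      21
4       2   16      Ivy      89      48
5       4   13      Kai      13      39
6       2   12      Vic      71      36
7       2    9      Vic      71      27
drop duplicate customer (keep=first):
   rating  qty customer  refund  qty_x3
0       1    7      Kai      13      21
2       5    5      Vic      71      15
4       2   16      Ivy      89      48
add column refund_times_qty_x3 = t['refund'] * t['qty_x3']:
   rating  qty customer  refund  qty_x3  refund_times_qty_x3
0       1    7      Kai      13      21                  273
2       5    5      Vic      71      15                 1065
4       2   16      Ivy      89      48                 4272
filter rows where qty <= 7:
   rating  qty customer  refund  qty_x3  refund_times_qty_x3
0       1    7      Kai      13      21                  273
2       5    5      Vic      71      15                 1065

273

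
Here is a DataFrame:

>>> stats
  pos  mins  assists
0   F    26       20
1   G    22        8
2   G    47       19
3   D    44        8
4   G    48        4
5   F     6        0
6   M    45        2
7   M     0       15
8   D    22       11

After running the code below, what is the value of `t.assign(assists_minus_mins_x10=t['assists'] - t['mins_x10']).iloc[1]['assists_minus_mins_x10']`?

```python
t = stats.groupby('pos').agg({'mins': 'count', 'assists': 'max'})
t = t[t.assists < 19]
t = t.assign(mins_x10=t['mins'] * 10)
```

-5

group by pos: count(mins), max(assists):
     mins  assists
pos               
D       2       11
F       2       20
G       3       19
M       2       15
filter rows where assists < 19:
     mins  assists
pos               
D       2       11
M       2       15
add column mins_x10 = t['mins'] * 10:
     mins  assists  mins_x10
pos                         
D       2       11        20
M       2       15        20
add column assists_minus_mins_x10 = t['assists'] - t['mins_x10']:
     mins  assists  mins_x10  assists_minus_mins_x10
pos                                                 
D       2       11        20                      -9
M       2       15        20                      -5
value at position 1, column 'assists_minus_mins_x10' → -5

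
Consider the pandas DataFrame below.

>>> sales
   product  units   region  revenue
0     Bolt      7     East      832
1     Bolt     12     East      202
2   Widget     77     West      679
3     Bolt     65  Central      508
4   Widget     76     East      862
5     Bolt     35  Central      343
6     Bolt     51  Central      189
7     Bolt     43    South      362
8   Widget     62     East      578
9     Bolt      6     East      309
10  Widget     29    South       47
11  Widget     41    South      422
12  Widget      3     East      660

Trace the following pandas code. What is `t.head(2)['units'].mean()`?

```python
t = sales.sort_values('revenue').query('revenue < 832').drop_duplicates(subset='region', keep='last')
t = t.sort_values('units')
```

sort by revenue:
   product  units   region  revenue
10  Widget     29    South       47
6     Bolt     51  Central      189
1     Bolt     12     East      202
9     Bolt      6     East      309
5     Bolt     35  Central      343
7     Bolt     43    South      362
11  Widget     41    South      422
3     Bolt     65  Central      508
8   Widget     62     East      578
12  Widget      3     East      660
2   Widget     77     West      679
0     Bolt      7     East      832
4   Widget     76     East      862
filter rows where revenue < 832:
   product  units   region  revenue
10  Widget     29    South       47
6     Bolt     51  Central      189
1     Bolt     12     East      202
9     Bolt      6     East      309
5     Bolt     35  Central      343
7     Bolt     43    South      362
11  Widget     41    South      422
3     Bolt     65  Central      508
8   Widget     62     East      578
12  Widget      3     East      660
2   Widget     77     West      679
drop duplicate region (keep=last):
   product  units   region  revenue
11  Widget     41    South      422
3     Bolt     65  Central      508
12  Widget      3     East      660
2   Widget     77     West      679
sort by units:
   product  units   region  revenue
12  Widget      3     East      660
11  Widget     41    South      422
3     Bolt     65  Central      508
2   Widget     77     West      679
take first 2 rows:
   product  units region  revenue
12  Widget      3   East      660
11  Widget     41  South      422

22.0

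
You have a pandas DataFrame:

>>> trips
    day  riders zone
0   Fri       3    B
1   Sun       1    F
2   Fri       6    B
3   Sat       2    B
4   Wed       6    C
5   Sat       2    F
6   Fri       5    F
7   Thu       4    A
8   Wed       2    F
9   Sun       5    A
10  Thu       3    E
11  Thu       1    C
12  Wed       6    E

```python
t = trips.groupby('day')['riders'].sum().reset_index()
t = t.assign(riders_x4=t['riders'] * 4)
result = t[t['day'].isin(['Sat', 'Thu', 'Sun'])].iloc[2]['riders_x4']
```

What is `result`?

32

group by day, sum of riders:
day
Fri    14
Sat     4
Sun     6
Thu     8
Wed    14
Name: riders, dtype: int64
reset_index():
   day  riders
0  Fri      14
1  Sat       4
2  Sun       6
3  Thu       8
4  Wed      14
add column riders_x4 = t['riders'] * 4:
   day  riders  riders_x4
0  Fri      14         56
1  Sat       4         16
2  Sun       6         24
3  Thu       8         32
4  Wed      14         56
filter rows where day in ['Sat', 'Thu', 'Sun']:
   day  riders  riders_x4
1  Sat       4         16
2  Sun       6         24
3  Thu       8         32
Reading off the value at position 2, column 'riders_x4', we get 32.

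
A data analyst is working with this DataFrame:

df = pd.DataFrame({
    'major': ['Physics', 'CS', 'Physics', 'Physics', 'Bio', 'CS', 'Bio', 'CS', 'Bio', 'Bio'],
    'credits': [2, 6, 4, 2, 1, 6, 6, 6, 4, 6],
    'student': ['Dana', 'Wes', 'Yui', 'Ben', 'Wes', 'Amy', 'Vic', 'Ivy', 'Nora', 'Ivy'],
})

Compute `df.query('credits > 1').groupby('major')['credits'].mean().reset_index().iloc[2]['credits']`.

2.66666666667

filter rows where credits > 1:
     major  credits student
0  Physics        2    Dana
1       CS        6     Wes
2  Physics        4     Yui
3  Physics        2     Ben
5       CS        6     Amy
6      Bio        6     Vic
7       CS        6     Ivy
8      Bio        4    Nora
9      Bio        6     Ivy
group by major, mean of credits:
major
Bio        5.333333
CS         6.000000
Physics    2.666667
Name: credits, dtype: float64
reset_index():
     major   credits
0      Bio  5.333333
1       CS  6.000000
2  Physics  2.666667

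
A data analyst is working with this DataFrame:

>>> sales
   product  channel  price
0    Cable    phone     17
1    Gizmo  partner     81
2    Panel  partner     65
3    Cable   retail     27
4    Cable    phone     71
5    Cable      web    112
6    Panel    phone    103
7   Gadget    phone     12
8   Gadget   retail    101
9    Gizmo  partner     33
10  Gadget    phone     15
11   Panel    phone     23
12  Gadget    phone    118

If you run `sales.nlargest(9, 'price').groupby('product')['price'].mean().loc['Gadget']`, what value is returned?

take 9 rows with largest price:
   product  channel  price
12  Gadget    phone    118
5    Cable      web    112
6    Panel    phone    103
8   Gadget   retail    101
1    Gizmo  partner     81
4    Cable    phone     71
2    Panel  partner     65
9    Gizmo  partner     33
3    Cable   retail     27
group by product, mean of price:
product
Cable      70.0
Gadget    109.5
Gizmo      57.0
Panel      84.0
Name: price, dtype: float64
Reading off the value at index 'Gadget', we get 109.5.

109.5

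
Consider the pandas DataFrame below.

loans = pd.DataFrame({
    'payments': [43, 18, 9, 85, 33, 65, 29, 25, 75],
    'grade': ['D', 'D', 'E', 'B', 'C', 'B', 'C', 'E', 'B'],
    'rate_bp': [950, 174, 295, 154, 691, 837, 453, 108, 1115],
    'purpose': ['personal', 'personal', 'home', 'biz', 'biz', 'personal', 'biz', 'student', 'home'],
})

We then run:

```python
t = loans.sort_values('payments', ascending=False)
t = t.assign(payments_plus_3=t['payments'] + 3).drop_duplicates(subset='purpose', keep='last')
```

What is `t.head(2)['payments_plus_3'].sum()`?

60

sort by payments descending:
   payments grade  rate_bp   purpose
3        85     B      154       biz
8        75     B     1115      home
5        65     B      837  personal
0        43     D      950  personal
4        33     C      691       biz
6        29     C      453       biz
7        25     E      108   student
1        18     D      174  personal
2         9     E      295      home
add column payments_plus_3 = t['payments'] + 3:
   payments grade  rate_bp   purpose  payments_plus_3
3        85     B      154       biz               88
8        75     B     1115      home               78
5        65     B      837  personal               68
0        43     D      950  personal               46
4        33     C      691       biz               36
6        29     C      453       biz               32
7        25     E      108   student               28
1        18     D      174  personal               21
2         9     E      295      home               12
drop duplicate purpose (keep=last):
   payments grade  rate_bp   purpose  payments_plus_3
6        29     C      453       biz               32
7        25     E      108   student               28
1        18     D      174  personal               21
2         9     E      295      home               12
take first 2 rows:
   payments grade  rate_bp  purpose  payments_plus_3
6        29     C      453      biz               32
7        25     E      108  student               28
sum of column 'payments_plus_3' → 60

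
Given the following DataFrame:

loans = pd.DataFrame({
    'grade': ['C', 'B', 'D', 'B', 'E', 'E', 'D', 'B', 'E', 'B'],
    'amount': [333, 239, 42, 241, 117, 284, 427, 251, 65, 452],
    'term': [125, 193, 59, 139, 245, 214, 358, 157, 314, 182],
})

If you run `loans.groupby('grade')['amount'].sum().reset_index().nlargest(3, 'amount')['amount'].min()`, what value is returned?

group by grade, sum of amount:
grade
B    1183
C     333
D     469
E     466
Name: amount, dtype: int64
reset_index():
  grade  amount
0     B    1183
1     C     333
2     D     469
3     E     466
take 3 rows with largest amount:
  grade  amount
0     B    1183
2     D     469
3     E     466
The min of column 'amount' is 466.

466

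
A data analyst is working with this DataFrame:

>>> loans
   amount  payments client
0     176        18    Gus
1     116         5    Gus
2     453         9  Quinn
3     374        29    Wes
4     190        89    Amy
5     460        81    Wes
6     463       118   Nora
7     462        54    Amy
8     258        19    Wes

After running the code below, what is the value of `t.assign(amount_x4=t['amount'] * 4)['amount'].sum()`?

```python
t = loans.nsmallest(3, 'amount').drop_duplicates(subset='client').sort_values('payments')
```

306

take 3 rows with smallest amount:
   amount  payments client
1     116         5    Gus
0     176        18    Gus
4     190        89    Amy
drop duplicate client (keep=first):
   amount  payments client
1     116         5    Gus
4     190        89    Amy
sort by payments:
   amount  payments client
1     116         5    Gus
4     190        89    Amy
add column amount_x4 = t['amount'] * 4:
   amount  payments client  amount_x4
1     116         5    Gus        464
4     190        89    Amy        760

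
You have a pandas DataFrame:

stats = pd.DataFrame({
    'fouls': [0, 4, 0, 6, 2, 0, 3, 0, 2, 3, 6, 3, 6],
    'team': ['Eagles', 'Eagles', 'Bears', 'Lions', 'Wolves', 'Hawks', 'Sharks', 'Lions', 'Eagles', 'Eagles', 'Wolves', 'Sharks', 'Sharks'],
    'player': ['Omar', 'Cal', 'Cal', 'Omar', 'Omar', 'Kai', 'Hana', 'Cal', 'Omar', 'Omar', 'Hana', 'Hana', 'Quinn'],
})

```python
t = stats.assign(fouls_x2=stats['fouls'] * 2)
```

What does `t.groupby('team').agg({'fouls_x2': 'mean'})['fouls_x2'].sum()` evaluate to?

26.5

add column fouls_x2 = stats['fouls'] * 2:
    fouls    team player  fouls_x2
0       0  Eagles   Omar         0
1       4  Eagles    Cal         8
2       0   Bears    Cal         0
3       6   Lions   Omar        12
4       2  Wolves   Omar         4
5       0   Hawks    Kai         0
6       3  Sharks   Hana         6
7       0   Lions    Cal         0
8       2  Eagles   Omar         4
9       3  Eagles   Omar         6
10      6  Wolves   Hana        12
11      3  Sharks   Hana         6
12      6  Sharks  Quinn        12
group by team, mean of fouls_x2:
        fouls_x2
team            
Bears        0.0
Eagles       4.5
Hawks        0.0
Lions        6.0
Sharks       8.0
Wolves       8.0
Taking the sum of column 'fouls_x2' gives 26.5.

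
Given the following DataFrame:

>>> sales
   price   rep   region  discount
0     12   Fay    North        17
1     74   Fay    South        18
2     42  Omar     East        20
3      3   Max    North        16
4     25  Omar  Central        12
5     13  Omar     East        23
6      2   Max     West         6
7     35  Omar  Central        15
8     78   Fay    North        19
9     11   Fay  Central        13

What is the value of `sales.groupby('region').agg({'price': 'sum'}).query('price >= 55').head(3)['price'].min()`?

55

group by region, sum of price:
         price
region        
Central     71
East        55
North       93
South       74
West         2
filter rows where price >= 55:
         price
region        
Central     71
East        55
North       93
South       74
take first 3 rows:
         price
region        
Central     71
East        55
North       93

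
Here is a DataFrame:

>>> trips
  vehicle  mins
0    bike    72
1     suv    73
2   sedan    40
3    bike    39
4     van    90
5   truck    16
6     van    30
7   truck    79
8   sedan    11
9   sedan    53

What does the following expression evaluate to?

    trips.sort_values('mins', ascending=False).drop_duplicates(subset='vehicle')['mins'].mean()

sort by mins descending:
  vehicle  mins
4     van    90
7   truck    79
1     suv    73
0    bike    72
9   sedan    53
2   sedan    40
3    bike    39
6     van    30
5   truck    16
8   sedan    11
drop duplicate vehicle (keep=first):
  vehicle  mins
4     van    90
7   truck    79
1     suv    73
0    bike    72
9   sedan    53

73.4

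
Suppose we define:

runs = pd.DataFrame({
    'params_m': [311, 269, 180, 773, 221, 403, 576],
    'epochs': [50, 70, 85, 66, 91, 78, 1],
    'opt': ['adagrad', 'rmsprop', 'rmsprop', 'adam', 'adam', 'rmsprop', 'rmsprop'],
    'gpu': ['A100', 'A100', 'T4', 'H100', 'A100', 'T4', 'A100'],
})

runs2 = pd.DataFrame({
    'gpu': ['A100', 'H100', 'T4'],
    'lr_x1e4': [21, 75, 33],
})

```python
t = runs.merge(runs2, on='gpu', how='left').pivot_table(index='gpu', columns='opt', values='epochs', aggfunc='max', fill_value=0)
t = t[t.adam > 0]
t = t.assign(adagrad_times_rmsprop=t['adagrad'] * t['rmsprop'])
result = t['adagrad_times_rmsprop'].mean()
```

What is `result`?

merge on 'gpu' (how='left') → 7 rows:
   params_m  epochs      opt   gpu  lr_x1e4
0       311      50  adagrad  A100       21
1       269      70  rmsprop  A100       21
2       180      85  rmsprop    T4       33
3       773      66     adam  H100       75
4       221      91     adam  A100       21
5       403      78  rmsprop    T4       33
6       576       1  rmsprop  A100       21
pivot: rows=gpu, cols=opt, max(epochs):
opt   adagrad  adam  rmsprop
gpu                         
A100       50    91       70
H100        0    66        0
T4          0     0       85
filter rows where adam > 0:
opt   adagrad  adam  rmsprop
gpu                         
A100       50    91       70
H100        0    66        0
add column adagrad_times_rmsprop = t['adagrad'] * t['rmsprop']:
opt   adagrad  adam  rmsprop  adagrad_times_rmsprop
gpu                                                
A100       50    91       70                   3500
H100        0    66        0                      0
mean of column 'adagrad_times_rmsprop' → 1750.0

1750.0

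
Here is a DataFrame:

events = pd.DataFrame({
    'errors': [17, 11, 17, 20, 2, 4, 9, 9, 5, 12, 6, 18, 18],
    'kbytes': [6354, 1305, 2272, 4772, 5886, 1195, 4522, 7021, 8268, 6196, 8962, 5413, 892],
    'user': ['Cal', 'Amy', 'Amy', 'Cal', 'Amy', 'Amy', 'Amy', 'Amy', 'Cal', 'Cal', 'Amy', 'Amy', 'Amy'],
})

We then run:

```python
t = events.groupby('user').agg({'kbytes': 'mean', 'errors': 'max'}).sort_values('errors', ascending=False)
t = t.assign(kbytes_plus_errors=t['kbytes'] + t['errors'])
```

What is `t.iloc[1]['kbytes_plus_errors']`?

group by user: mean(kbytes), max(errors):
           kbytes  errors
user                     
Amy   4163.111111      18
Cal   6397.500000      20
sort by errors descending:
           kbytes  errors
user                     
Cal   6397.500000      20
Amy   4163.111111      18
add column kbytes_plus_errors = t['kbytes'] + t['errors']:
           kbytes  errors  kbytes_plus_errors
user                                         
Cal   6397.500000      20         6417.500000
Amy   4163.111111      18         4181.111111

4181.11111111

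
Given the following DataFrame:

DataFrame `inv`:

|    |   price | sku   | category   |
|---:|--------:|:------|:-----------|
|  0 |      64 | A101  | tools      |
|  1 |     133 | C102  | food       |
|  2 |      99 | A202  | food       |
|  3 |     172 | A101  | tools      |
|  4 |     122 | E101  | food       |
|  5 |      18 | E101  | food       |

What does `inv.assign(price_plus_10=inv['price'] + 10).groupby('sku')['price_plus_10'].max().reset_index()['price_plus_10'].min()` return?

add column price_plus_10 = inv['price'] + 10:
   price   sku category  price_plus_10
0     64  A101    tools             74
1    133  C102     food            143
2     99  A202     food            109
3    172  A101    tools            182
4    122  E101     food            132
5     18  E101     food             28
group by sku, max of price_plus_10:
sku
A101    182
A202    109
C102    143
E101    132
Name: price_plus_10, dtype: int64
reset_index():
    sku  price_plus_10
0  A101            182
1  A202            109
2  C102            143
3  E101            132
So min() = 109.

109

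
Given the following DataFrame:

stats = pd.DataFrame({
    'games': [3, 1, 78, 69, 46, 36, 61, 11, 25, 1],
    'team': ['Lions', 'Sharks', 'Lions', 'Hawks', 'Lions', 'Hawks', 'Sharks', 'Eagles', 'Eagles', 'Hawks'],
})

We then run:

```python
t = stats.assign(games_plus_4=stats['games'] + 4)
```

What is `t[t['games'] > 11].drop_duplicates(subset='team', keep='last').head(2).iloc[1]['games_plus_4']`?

40

add column games_plus_4 = stats['games'] + 4:
   games    team  games_plus_4
0      3   Lions             7
1      1  Sharks             5
2     78   Lions            82
3     69   Hawks            73
4     46   Lions            50
5     36   Hawks            40
6     61  Sharks            65
7     11  Eagles            15
8     25  Eagles            29
9      1   Hawks             5
filter rows where games > 11:
   games    team  games_plus_4
2     78   Lions            82
3     69   Hawks            73
4     46   Lions            50
5     36   Hawks            40
6     61  Sharks            65
8     25  Eagles            29
drop duplicate team (keep=last):
   games    team  games_plus_4
4     46   Lions            50
5     36   Hawks            40
6     61  Sharks            65
8     25  Eagles            29
take first 2 rows:
   games   team  games_plus_4
4     46  Lions            50
5     36  Hawks            40
Taking the value at position 1, column 'games_plus_4' gives 40.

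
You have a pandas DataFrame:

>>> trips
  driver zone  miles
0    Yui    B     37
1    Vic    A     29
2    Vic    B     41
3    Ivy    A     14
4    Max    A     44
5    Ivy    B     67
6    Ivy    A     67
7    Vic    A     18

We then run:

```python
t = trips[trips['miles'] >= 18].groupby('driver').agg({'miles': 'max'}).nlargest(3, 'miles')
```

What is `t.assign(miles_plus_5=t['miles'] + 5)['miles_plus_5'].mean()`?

55.6666666667

filter rows where miles >= 18:
  driver zone  miles
0    Yui    B     37
1    Vic    A     29
2    Vic    B     41
4    Max    A     44
5    Ivy    B     67
6    Ivy    A     67
7    Vic    A     18
group by driver, max of miles:
        miles
driver       
Ivy        67
Max        44
Vic        41
Yui        37
take 3 rows with largest miles:
        miles
driver       
Ivy        67
Max        44
Vic        41
add column miles_plus_5 = t['miles'] + 5:
        miles  miles_plus_5
driver                     
Ivy        67            72
Max        44            49
Vic        41            46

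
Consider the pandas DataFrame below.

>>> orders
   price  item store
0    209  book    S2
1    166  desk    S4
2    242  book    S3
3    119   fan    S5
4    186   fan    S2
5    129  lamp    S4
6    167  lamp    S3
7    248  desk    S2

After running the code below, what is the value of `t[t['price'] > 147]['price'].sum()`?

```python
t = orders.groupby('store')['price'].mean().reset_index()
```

group by store, mean of price:
store
S2    214.333333
S3    204.500000
S4    147.500000
S5    119.000000
Name: price, dtype: float64
reset_index():
  store       price
0    S2  214.333333
1    S3  204.500000
2    S4  147.500000
3    S5  119.000000
filter rows where price > 147:
  store       price
0    S2  214.333333
1    S3  204.500000
2    S4  147.500000
The sum of column 'price' is 566.333333333.

566.333333333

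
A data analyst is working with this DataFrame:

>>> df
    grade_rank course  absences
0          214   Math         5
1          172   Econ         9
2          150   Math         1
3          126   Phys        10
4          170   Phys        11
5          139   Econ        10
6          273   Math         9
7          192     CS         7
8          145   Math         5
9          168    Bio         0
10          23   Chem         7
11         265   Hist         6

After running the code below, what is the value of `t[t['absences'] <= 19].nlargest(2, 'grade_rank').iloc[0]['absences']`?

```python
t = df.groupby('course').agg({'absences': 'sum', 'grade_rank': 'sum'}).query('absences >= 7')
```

group by course: sum(absences), sum(grade_rank):
        absences  grade_rank
course                      
Bio            0         168
CS             7         192
Chem           7          23
Econ          19         311
Hist           6         265
Math          20         782
Phys          21         296
filter rows where absences >= 7:
        absences  grade_rank
course                      
CS             7         192
Chem           7          23
Econ          19         311
Math          20         782
Phys          21         296
filter rows where absences <= 19:
        absences  grade_rank
course                      
CS             7         192
Chem           7          23
Econ          19         311
take 2 rows with largest grade_rank:
        absences  grade_rank
course                      
Econ          19         311
CS             7         192
So iloc[0]['absences'] = 19.

19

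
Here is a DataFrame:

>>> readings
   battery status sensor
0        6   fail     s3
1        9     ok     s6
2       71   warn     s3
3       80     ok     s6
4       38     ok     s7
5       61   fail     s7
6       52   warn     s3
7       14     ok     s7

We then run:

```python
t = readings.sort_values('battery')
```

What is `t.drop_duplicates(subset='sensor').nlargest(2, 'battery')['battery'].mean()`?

11.5

sort by battery:
   battery status sensor
0        6   fail     s3
1        9     ok     s6
7       14     ok     s7
4       38     ok     s7
6       52   warn     s3
5       61   fail     s7
2       71   warn     s3
3       80     ok     s6
drop duplicate sensor (keep=first):
   battery status sensor
0        6   fail     s3
1        9     ok     s6
7       14     ok     s7
take 2 rows with largest battery:
   battery status sensor
7       14     ok     s7
1        9     ok     s6
Hence 11.5.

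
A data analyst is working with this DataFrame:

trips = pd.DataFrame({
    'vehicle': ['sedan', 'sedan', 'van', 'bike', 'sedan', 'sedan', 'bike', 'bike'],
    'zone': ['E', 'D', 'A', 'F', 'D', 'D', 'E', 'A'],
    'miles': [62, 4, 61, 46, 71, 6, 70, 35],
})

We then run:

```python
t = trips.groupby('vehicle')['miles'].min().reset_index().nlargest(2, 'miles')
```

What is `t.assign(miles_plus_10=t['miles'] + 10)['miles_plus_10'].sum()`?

group by vehicle, min of miles:
vehicle
bike     35
sedan     4
van      61
Name: miles, dtype: int64
reset_index():
  vehicle  miles
0    bike     35
1   sedan      4
2     van     61
take 2 rows with largest miles:
  vehicle  miles
2     van     61
0    bike     35
add column miles_plus_10 = t['miles'] + 10:
  vehicle  miles  miles_plus_10
2     van     61             71
0    bike     35             45
The sum of column 'miles_plus_10' is 116.

116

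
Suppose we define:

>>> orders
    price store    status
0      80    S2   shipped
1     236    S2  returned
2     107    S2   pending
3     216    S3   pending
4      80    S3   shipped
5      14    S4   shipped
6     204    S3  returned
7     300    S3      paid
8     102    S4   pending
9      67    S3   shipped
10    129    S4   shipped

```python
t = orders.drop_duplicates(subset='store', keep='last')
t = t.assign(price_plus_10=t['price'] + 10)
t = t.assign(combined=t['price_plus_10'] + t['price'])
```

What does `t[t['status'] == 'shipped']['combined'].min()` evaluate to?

144

drop duplicate store (keep=last):
    price store   status
2     107    S2  pending
9      67    S3  shipped
10    129    S4  shipped
add column price_plus_10 = t['price'] + 10:
    price store   status  price_plus_10
2     107    S2  pending            117
9      67    S3  shipped             77
10    129    S4  shipped            139
add column combined = t['price_plus_10'] + t['price']:
    price store   status  price_plus_10  combined
2     107    S2  pending            117       224
9      67    S3  shipped             77       144
10    129    S4  shipped            139       268
filter rows where status == 'shipped':
    price store   status  price_plus_10  combined
9      67    S3  shipped             77       144
10    129    S4  shipped            139       268
min of column 'combined' → 144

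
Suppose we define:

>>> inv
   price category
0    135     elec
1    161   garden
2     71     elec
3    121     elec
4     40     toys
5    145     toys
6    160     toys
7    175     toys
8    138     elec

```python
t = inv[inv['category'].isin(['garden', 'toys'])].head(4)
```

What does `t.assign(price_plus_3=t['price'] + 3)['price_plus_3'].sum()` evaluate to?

518

filter rows where category in ['garden', 'toys']:
   price category
1    161   garden
4     40     toys
5    145     toys
6    160     toys
7    175     toys
take first 4 rows:
   price category
1    161   garden
4     40     toys
5    145     toys
6    160     toys
add column price_plus_3 = t['price'] + 3:
   price category  price_plus_3
1    161   garden           164
4     40     toys            43
5    145     toys           148
6    160     toys           163
So sum() = 518.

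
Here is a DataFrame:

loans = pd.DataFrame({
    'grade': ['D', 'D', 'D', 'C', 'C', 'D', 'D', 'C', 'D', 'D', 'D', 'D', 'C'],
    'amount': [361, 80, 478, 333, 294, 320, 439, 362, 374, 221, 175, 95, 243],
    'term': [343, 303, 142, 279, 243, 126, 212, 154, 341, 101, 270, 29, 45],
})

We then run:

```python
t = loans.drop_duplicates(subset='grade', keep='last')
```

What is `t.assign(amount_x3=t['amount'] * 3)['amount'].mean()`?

drop duplicate grade (keep=last):
   grade  amount  term
11     D      95    29
12     C     243    45
add column amount_x3 = t['amount'] * 3:
   grade  amount  term  amount_x3
11     D      95    29        285
12     C     243    45        729

169.0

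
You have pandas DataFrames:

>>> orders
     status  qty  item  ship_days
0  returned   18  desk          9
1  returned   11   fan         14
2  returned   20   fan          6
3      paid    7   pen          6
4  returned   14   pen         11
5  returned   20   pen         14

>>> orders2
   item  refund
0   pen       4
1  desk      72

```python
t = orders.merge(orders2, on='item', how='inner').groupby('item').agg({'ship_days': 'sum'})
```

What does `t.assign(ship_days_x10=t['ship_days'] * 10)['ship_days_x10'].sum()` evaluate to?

merge on 'item' (how='inner') → 4 rows:
     status  qty  item  ship_days  refund
0  returned   18  desk          9      72
1      paid    7   pen          6       4
2  returned   14   pen         11       4
3  returned   20   pen         14       4
group by item, sum of ship_days:
      ship_days
item           
desk          9
pen          31
add column ship_days_x10 = t['ship_days'] * 10:
      ship_days  ship_days_x10
item                          
desk          9             90
pen          31            310
So sum() = 400.

400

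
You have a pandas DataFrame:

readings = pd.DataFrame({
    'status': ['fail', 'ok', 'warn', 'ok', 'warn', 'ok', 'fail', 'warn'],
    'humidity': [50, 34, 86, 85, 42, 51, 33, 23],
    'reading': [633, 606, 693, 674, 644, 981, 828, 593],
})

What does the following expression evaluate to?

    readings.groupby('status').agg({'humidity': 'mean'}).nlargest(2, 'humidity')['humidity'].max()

56.6666666667

group by status, mean of humidity:
         humidity
status           
fail    41.500000
ok      56.666667
warn    50.333333
take 2 rows with largest humidity:
         humidity
status           
ok      56.666667
warn    50.333333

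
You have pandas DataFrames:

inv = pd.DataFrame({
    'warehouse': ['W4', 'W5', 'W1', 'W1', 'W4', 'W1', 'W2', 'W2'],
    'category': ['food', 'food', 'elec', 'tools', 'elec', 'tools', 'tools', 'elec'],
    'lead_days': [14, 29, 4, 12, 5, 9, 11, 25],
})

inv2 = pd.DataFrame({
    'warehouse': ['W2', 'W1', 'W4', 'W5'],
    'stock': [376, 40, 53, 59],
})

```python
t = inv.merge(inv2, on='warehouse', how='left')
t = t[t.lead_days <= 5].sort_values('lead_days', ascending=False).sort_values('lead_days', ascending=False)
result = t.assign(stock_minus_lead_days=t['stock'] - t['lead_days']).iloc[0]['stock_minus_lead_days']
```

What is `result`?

48

merge on 'warehouse' (how='left') → 8 rows:
  warehouse category  lead_days  stock
0        W4     food         14     53
1        W5     food         29     59
2        W1     elec          4     40
3        W1    tools         12     40
4        W4     elec          5     53
5        W1    tools          9     40
6        W2    tools         11    376
7        W2     elec         25    376
filter rows where lead_days <= 5:
  warehouse category  lead_days  stock
2        W1     elec          4     40
4        W4     elec          5     53
sort by lead_days descending:
  warehouse category  lead_days  stock
4        W4     elec          5     53
2        W1     elec          4     40
sort by lead_days descending:
  warehouse category  lead_days  stock
4        W4     elec          5     53
2        W1     elec          4     40
add column stock_minus_lead_days = t['stock'] - t['lead_days']:
  warehouse category  lead_days  stock  stock_minus_lead_days
4        W4     elec          5     53                     48
2        W1     elec          4     40                     36
The value at position 0, column 'stock_minus_lead_days' is 48.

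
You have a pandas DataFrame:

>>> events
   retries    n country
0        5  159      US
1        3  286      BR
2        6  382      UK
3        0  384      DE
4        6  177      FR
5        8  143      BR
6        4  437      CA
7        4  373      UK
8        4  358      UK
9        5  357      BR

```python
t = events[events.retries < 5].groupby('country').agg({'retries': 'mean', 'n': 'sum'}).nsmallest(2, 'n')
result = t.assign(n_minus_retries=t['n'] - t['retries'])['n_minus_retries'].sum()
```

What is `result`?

667.0

filter rows where retries < 5:
   retries    n country
1        3  286      BR
3        0  384      DE
6        4  437      CA
7        4  373      UK
8        4  358      UK
group by country: mean(retries), sum(n):
         retries    n
country              
BR           3.0  286
CA           4.0  437
DE           0.0  384
UK           4.0  731
take 2 rows with smallest n:
         retries    n
country              
BR           3.0  286
DE           0.0  384
add column n_minus_retries = t['n'] - t['retries']:
         retries    n  n_minus_retries
country                               
BR           3.0  286            283.0
DE           0.0  384            384.0
Finally, sum of column 'n_minus_retries' = 667.0.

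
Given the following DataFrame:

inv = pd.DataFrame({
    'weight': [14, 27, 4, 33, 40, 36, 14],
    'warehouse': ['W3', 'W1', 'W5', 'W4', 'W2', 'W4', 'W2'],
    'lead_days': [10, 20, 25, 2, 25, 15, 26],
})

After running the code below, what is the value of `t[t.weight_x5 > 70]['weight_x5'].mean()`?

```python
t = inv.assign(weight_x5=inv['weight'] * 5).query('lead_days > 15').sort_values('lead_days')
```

add column weight_x5 = inv['weight'] * 5:
   weight warehouse  lead_days  weight_x5
0      14        W3         10         70
1      27        W1         20        135
2       4        W5         25         20
3      33        W4          2        165
4      40        W2         25        200
5      36        W4         15        180
6      14        W2         26         70
filter rows where lead_days > 15:
   weight warehouse  lead_days  weight_x5
1      27        W1         20        135
2       4        W5         25         20
4      40        W2         25        200
6      14        W2         26         70
sort by lead_days:
   weight warehouse  lead_days  weight_x5
1      27        W1         20        135
2       4        W5         25         20
4      40        W2         25        200
6      14        W2         26         70
filter rows where weight_x5 > 70:
   weight warehouse  lead_days  weight_x5
1      27        W1         20        135
4      40        W2         25        200

167.5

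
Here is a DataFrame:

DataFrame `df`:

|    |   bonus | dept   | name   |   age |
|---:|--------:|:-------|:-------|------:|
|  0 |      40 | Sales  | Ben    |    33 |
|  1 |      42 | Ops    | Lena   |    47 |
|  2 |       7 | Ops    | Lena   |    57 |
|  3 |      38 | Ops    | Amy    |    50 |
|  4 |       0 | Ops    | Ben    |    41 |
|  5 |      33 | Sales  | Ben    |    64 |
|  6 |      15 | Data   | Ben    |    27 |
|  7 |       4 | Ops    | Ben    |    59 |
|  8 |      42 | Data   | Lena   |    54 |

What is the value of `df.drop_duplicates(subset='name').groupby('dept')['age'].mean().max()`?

48.5

drop duplicate name (keep=first):
   bonus   dept  name  age
0     40  Sales   Ben   33
1     42    Ops  Lena   47
3     38    Ops   Amy   50
group by dept, mean of age:
dept
Ops      48.5
Sales    33.0
Name: age, dtype: float64
Then the max of the resulting series: 48.5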